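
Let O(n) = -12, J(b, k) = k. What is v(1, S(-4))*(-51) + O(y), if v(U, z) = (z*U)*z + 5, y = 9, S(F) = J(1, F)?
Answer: -1083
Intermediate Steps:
S(F) = F
v(U, z) = 5 + U*z² (v(U, z) = (U*z)*z + 5 = U*z² + 5 = 5 + U*z²)
v(1, S(-4))*(-51) + O(y) = (5 + 1*(-4)²)*(-51) - 12 = (5 + 1*16)*(-51) - 12 = (5 + 16)*(-51) - 12 = 21*(-51) - 12 = -1071 - 12 = -1083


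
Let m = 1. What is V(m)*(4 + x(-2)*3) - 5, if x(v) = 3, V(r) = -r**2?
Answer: -18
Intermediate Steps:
V(m)*(4 + x(-2)*3) - 5 = (-1*1**2)*(4 + 3*3) - 5 = (-1*1)*(4 + 9) - 5 = -1*13 - 5 = -13 - 5 = -18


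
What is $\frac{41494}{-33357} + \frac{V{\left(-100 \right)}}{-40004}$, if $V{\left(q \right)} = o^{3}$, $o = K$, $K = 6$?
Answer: $- \frac{416782772}{333603357} \approx -1.2493$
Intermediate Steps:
$o = 6$
$V{\left(q \right)} = 216$ ($V{\left(q \right)} = 6^{3} = 216$)
$\frac{41494}{-33357} + \frac{V{\left(-100 \right)}}{-40004} = \frac{41494}{-33357} + \frac{216}{-40004} = 41494 \left(- \frac{1}{33357}\right) + 216 \left(- \frac{1}{40004}\right) = - \frac{41494}{33357} - \frac{54}{10001} = - \frac{416782772}{333603357}$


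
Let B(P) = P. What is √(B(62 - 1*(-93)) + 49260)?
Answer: √49415 ≈ 222.29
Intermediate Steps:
√(B(62 - 1*(-93)) + 49260) = √((62 - 1*(-93)) + 49260) = √((62 + 93) + 49260) = √(155 + 49260) = √49415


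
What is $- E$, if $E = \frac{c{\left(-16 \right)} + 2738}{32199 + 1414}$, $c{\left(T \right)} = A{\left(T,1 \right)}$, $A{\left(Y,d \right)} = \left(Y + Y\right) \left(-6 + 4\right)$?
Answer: $- \frac{2802}{33613} \approx -0.083361$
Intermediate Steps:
$A{\left(Y,d \right)} = - 4 Y$ ($A{\left(Y,d \right)} = 2 Y \left(-2\right) = - 4 Y$)
$c{\left(T \right)} = - 4 T$
$E = \frac{2802}{33613}$ ($E = \frac{\left(-4\right) \left(-16\right) + 2738}{32199 + 1414} = \frac{64 + 2738}{33613} = 2802 \cdot \frac{1}{33613} = \frac{2802}{33613} \approx 0.083361$)
$- E = \left(-1\right) \frac{2802}{33613} = - \frac{2802}{33613}$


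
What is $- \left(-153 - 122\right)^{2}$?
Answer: $-75625$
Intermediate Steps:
$- \left(-153 - 122\right)^{2} = - \left(-275\right)^{2} = \left(-1\right) 75625 = -75625$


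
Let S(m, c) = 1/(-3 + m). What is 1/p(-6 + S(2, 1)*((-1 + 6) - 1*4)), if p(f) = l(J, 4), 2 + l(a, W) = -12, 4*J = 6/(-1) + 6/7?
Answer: -1/14 ≈ -0.071429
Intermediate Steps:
J = -9/7 (J = (6/(-1) + 6/7)/4 = (6*(-1) + 6*(⅐))/4 = (-6 + 6/7)/4 = (¼)*(-36/7) = -9/7 ≈ -1.2857)
l(a, W) = -14 (l(a, W) = -2 - 12 = -14)
p(f) = -14
1/p(-6 + S(2, 1)*((-1 + 6) - 1*4)) = 1/(-14) = -1/14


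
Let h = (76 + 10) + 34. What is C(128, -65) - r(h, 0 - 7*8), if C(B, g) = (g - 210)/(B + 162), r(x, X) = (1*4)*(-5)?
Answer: 1105/58 ≈ 19.052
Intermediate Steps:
h = 120 (h = 86 + 34 = 120)
r(x, X) = -20 (r(x, X) = 4*(-5) = -20)
C(B, g) = (-210 + g)/(162 + B)
C(128, -65) - r(h, 0 - 7*8) = (-210 - 65)/(162 + 128) - 1*(-20) = -275/290 + 20 = (1/290)*(-275) + 20 = -55/58 + 20 = 1105/58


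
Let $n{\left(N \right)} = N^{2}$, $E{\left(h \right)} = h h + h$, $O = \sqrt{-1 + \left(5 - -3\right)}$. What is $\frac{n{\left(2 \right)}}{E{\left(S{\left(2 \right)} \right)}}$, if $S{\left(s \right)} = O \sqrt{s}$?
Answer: $\frac{4}{13} - \frac{2 \sqrt{14}}{91} \approx 0.22546$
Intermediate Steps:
$O = \sqrt{7}$ ($O = \sqrt{-1 + \left(5 + 3\right)} = \sqrt{-1 + 8} = \sqrt{7} \approx 2.6458$)
$S{\left(s \right)} = \sqrt{7} \sqrt{s}$
$E{\left(h \right)} = h + h^{2}$ ($E{\left(h \right)} = h^{2} + h = h + h^{2}$)
$\frac{n{\left(2 \right)}}{E{\left(S{\left(2 \right)} \right)}} = \frac{2^{2}}{\sqrt{7} \sqrt{2} \left(1 + \sqrt{7} \sqrt{2}\right)} = \frac{4}{\sqrt{14} \left(1 + \sqrt{14}\right)} = 4 \frac{\sqrt{14}}{14 \left(1 + \sqrt{14}\right)} = \frac{2 \sqrt{14}}{7 \left(1 + \sqrt{14}\right)}$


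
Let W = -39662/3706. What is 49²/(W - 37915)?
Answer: -4449053/70276326 ≈ -0.063308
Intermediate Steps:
W = -19831/1853 (W = -39662*1/3706 = -19831/1853 ≈ -10.702)
49²/(W - 37915) = 49²/(-19831/1853 - 37915) = 2401/(-70276326/1853) = 2401*(-1853/70276326) = -4449053/70276326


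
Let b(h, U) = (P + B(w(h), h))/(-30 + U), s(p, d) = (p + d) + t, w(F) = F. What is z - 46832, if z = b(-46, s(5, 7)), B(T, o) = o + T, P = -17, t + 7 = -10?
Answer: -1639011/35 ≈ -46829.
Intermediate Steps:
t = -17 (t = -7 - 10 = -17)
B(T, o) = T + o
s(p, d) = -17 + d + p (s(p, d) = (p + d) - 17 = (d + p) - 17 = -17 + d + p)
b(h, U) = (-17 + 2*h)/(-30 + U) (b(h, U) = (-17 + (h + h))/(-30 + U) = (-17 + 2*h)/(-30 + U))
z = 109/35 (z = (-17 + 2*(-46))/(-30 + (-17 + 7 + 5)) = (-17 - 92)/(-30 - 5) = -109/(-35) = -1/35*(-109) = 109/35 ≈ 3.1143)
z - 46832 = 109/35 - 46832 = -1639011/35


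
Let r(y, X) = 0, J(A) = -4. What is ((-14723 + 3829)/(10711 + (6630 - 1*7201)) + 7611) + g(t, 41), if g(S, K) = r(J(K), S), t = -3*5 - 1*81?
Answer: 2967871/390 ≈ 7609.9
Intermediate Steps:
t = -96 (t = -15 - 81 = -96)
g(S, K) = 0
((-14723 + 3829)/(10711 + (6630 - 1*7201)) + 7611) + g(t, 41) = ((-14723 + 3829)/(10711 + (6630 - 1*7201)) + 7611) + 0 = (-10894/(10711 + (6630 - 7201)) + 7611) + 0 = (-10894/(10711 - 571) + 7611) + 0 = (-10894/10140 + 7611) + 0 = (-10894*1/10140 + 7611) + 0 = (-419/390 + 7611) + 0 = 2967871/390 + 0 = 2967871/390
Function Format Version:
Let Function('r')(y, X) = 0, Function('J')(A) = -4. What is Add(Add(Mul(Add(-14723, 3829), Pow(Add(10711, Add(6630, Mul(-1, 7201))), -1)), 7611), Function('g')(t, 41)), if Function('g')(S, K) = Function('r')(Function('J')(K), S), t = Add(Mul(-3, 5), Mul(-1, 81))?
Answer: Rational(2967871, 390) ≈ 7609.9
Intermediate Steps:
t = -96 (t = Add(-15, -81) = -96)
Function('g')(S, K) = 0
Add(Add(Mul(Add(-14723, 3829), Pow(Add(10711, Add(6630, Mul(-1, 7201))), -1)), 7611), Function('g')(t, 41)) = Add(Add(Mul(Add(-14723, 3829), Pow(Add(10711, Add(6630, Mul(-1, 7201))), -1)), 7611), 0) = Add(Add(Mul(-10894, Pow(Add(10711, Add(6630, -7201)), -1)), 7611), 0) = Add(Add(Mul(-10894, Pow(Add(10711, -571), -1)), 7611), 0) = Add(Add(Mul(-10894, Pow(10140, -1)), 7611), 0) = Add(Add(Mul(-10894, Rational(1, 10140)), 7611), 0) = Add(Add(Rational(-419, 390), 7611), 0) = Add(Rational(2967871, 390), 0) = Rational(2967871, 390)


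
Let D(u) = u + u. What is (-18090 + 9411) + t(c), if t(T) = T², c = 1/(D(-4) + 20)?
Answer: -1249775/144 ≈ -8679.0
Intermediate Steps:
D(u) = 2*u
c = 1/12 (c = 1/(2*(-4) + 20) = 1/(-8 + 20) = 1/12 ≈ 0.083333)
(-18090 + 9411) + t(c) = (-18090 + 9411) + (1/12)² = -8679 + 1/144 = -1249775/144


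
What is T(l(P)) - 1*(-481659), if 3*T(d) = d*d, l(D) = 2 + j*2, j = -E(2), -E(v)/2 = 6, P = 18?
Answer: 1445653/3 ≈ 4.8188e+5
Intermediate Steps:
E(v) = -12 (E(v) = -2*6 = -12)
j = 12 (j = -1*(-12) = 12)
l(D) = 26 (l(D) = 2 + 12*2 = 2 + 24 = 26)
T(d) = d²/3 (T(d) = (d*d)/3 = d²/3)
T(l(P)) - 1*(-481659) = (⅓)*26² - 1*(-481659) = (⅓)*676 + 481659 = 676/3 + 481659 = 1445653/3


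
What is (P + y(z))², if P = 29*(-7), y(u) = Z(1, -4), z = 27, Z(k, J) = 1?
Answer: 40804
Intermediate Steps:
y(u) = 1
P = -203
(P + y(z))² = (-203 + 1)² = (-202)² = 40804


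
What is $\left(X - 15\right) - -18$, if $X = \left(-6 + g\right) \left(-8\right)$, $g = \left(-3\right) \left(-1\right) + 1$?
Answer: $19$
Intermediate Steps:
$g = 4$ ($g = 3 + 1 = 4$)
$X = 16$ ($X = \left(-6 + 4\right) \left(-8\right) = \left(-2\right) \left(-8\right) = 16$)
$\left(X - 15\right) - -18 = \left(16 - 15\right) - -18 = 1 + 18 = 19$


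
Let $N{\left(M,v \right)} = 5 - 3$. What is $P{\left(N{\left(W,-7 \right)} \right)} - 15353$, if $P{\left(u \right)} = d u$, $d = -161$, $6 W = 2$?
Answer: $-15675$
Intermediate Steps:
$W = \frac{1}{3}$ ($W = \frac{1}{6} \cdot 2 = \frac{1}{3} \approx 0.33333$)
$N{\left(M,v \right)} = 2$ ($N{\left(M,v \right)} = 5 - 3 = 2$)
$P{\left(u \right)} = - 161 u$
$P{\left(N{\left(W,-7 \right)} \right)} - 15353 = \left(-161\right) 2 - 15353 = -322 - 15353 = -15675$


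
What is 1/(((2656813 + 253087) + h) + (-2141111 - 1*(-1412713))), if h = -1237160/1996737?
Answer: 1996737/4355884521814 ≈ 4.5840e-7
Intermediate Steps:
h = -1237160/1996737 (h = -1237160*1/1996737 = -1237160/1996737 ≈ -0.61959)
1/(((2656813 + 253087) + h) + (-2141111 - 1*(-1412713))) = 1/(((2656813 + 253087) - 1237160/1996737) + (-2141111 - 1*(-1412713))) = 1/((2909900 - 1237160/1996737) + (-2141111 + 1412713)) = 1/(5810303759140/1996737 - 728398) = 1/(4355884521814/1996737) = 1996737/4355884521814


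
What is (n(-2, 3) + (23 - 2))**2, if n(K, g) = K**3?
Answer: 169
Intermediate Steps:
(n(-2, 3) + (23 - 2))**2 = ((-2)**3 + (23 - 2))**2 = (-8 + 21)**2 = 13**2 = 169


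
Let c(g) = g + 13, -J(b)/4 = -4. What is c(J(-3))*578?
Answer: 16762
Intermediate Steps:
J(b) = 16 (J(b) = -4*(-4) = 16)
c(g) = 13 + g
c(J(-3))*578 = (13 + 16)*578 = 29*578 = 16762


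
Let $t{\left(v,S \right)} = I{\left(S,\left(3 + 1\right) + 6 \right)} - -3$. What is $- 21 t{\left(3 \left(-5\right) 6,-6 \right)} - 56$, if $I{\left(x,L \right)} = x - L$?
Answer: $217$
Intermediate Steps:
$t{\left(v,S \right)} = -7 + S$ ($t{\left(v,S \right)} = \left(S - \left(\left(3 + 1\right) + 6\right)\right) - -3 = \left(S - \left(4 + 6\right)\right) + 3 = \left(S - 10\right) + 3 = \left(-10 + S\right) + 3 = -7 + S$)
$- 21 t{\left(3 \left(-5\right) 6,-6 \right)} - 56 = - 21 \left(-7 - 6\right) - 56 = \left(-21\right) \left(-13\right) - 56 = 273 - 56 = 217$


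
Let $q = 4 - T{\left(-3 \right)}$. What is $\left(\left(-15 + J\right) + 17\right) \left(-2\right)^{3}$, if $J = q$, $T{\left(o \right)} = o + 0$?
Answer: $-72$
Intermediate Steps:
$T{\left(o \right)} = o$
$q = 7$ ($q = 4 - -3 = 4 + 3 = 7$)
$J = 7$
$\left(\left(-15 + J\right) + 17\right) \left(-2\right)^{3} = \left(\left(-15 + 7\right) + 17\right) \left(-2\right)^{3} = \left(-8 + 17\right) \left(-8\right) = 9 \left(-8\right) = -72$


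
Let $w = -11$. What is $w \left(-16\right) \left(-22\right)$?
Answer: $-3872$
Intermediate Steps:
$w \left(-16\right) \left(-22\right) = \left(-11\right) \left(-16\right) \left(-22\right) = 176 \left(-22\right) = -3872$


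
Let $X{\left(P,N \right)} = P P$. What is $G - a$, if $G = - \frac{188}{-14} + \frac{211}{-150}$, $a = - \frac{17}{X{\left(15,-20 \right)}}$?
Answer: $\frac{38107}{3150} \approx 12.097$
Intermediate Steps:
$X{\left(P,N \right)} = P^{2}$
$a = - \frac{17}{225}$ ($a = - \frac{17}{15^{2}} = - \frac{17}{225} \approx -0.075556$)
$G = \frac{12623}{1050}$ ($G = \left(-188\right) \left(- \frac{1}{14}\right) + 211 \left(- \frac{1}{150}\right) = \frac{94}{7} - \frac{211}{150} = \frac{12623}{1050} \approx 12.022$)
$G - a = \frac{12623}{1050} - - \frac{17}{225} = \frac{12623}{1050} + \frac{17}{225} = \frac{38107}{3150}$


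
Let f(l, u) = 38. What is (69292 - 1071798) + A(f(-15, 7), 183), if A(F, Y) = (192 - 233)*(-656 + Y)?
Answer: -983113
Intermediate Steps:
A(F, Y) = 26896 - 41*Y (A(F, Y) = -41*(-656 + Y) = 26896 - 41*Y)
(69292 - 1071798) + A(f(-15, 7), 183) = (69292 - 1071798) + (26896 - 41*183) = -1002506 + (26896 - 7503) = -1002506 + 19393 = -983113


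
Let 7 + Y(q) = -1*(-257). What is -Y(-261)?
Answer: -250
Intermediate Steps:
Y(q) = 250 (Y(q) = -7 - 1*(-257) = -7 + 257 = 250)
-Y(-261) = -1*250 = -250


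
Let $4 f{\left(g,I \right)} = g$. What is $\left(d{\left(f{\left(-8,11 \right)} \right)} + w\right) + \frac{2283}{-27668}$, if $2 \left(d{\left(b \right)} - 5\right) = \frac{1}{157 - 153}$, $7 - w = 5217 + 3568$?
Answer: $- \frac{485460377}{55336} \approx -8773.0$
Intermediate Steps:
$f{\left(g,I \right)} = \frac{g}{4}$
$w = -8778$ ($w = 7 - \left(5217 + 3568\right) = 7 - 8785 = -8778$)
$d{\left(b \right)} = \frac{41}{8}$ ($d{\left(b \right)} = 5 + \frac{1}{2 \left(157 - 153\right)} = 5 + \frac{1}{2 \cdot 4} = 5 + \frac{1}{2} \cdot \frac{1}{4} = 5 + \frac{1}{8} = \frac{41}{8}$)
$\left(d{\left(f{\left(-8,11 \right)} \right)} + w\right) + \frac{2283}{-27668} = \left(\frac{41}{8} - 8778\right) + \frac{2283}{-27668} = - \frac{70183}{8} + 2283 \left(- \frac{1}{27668}\right) = - \frac{70183}{8} - \frac{2283}{27668} = - \frac{485460377}{55336}$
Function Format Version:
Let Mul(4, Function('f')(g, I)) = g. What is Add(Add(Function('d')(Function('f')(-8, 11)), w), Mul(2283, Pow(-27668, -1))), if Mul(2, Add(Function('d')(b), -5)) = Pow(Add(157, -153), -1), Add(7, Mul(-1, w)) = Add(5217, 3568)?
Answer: Rational(-485460377, 55336) ≈ -8773.0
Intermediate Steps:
Function('f')(g, I) = Mul(Rational(1, 4), g)
w = -8778 (w = Add(7, Mul(-1, Add(5217, 3568))) = Add(7, Mul(-1, 8785)) = Add(7, -8785) = -8778)
Function('d')(b) = Rational(41, 8) (Function('d')(b) = Add(5, Mul(Rational(1, 2), Pow(Add(157, -153), -1))) = Add(5, Mul(Rational(1, 2), Pow(4, -1))) = Add(5, Mul(Rational(1, 2), Rational(1, 4))) = Add(5, Rational(1, 8)) = Rational(41, 8))
Add(Add(Function('d')(Function('f')(-8, 11)), w), Mul(2283, Pow(-27668, -1))) = Add(Add(Rational(41, 8), -8778), Mul(2283, Pow(-27668, -1))) = Add(Rational(-70183, 8), Mul(2283, Rational(-1, 27668))) = Add(Rational(-70183, 8), Rational(-2283, 27668)) = Rational(-485460377, 55336)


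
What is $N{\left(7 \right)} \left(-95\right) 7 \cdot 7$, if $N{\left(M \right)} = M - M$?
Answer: $0$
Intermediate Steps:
$N{\left(M \right)} = 0$
$N{\left(7 \right)} \left(-95\right) 7 \cdot 7 = 0 \left(-95\right) 7 \cdot 7 = 0 \cdot 49 = 0$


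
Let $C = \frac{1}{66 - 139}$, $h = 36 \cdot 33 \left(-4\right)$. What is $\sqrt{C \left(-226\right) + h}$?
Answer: $\frac{i \sqrt{25306910}}{73} \approx 68.912 i$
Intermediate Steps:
$h = -4752$ ($h = 1188 \left(-4\right) = -4752$)
$C = - \frac{1}{73}$ ($C = \frac{1}{-73} = - \frac{1}{73} \approx -0.013699$)
$\sqrt{C \left(-226\right) + h} = \sqrt{\left(- \frac{1}{73}\right) \left(-226\right) - 4752} = \sqrt{\frac{226}{73} - 4752} = \sqrt{- \frac{346670}{73}} = \frac{i \sqrt{25306910}}{73}$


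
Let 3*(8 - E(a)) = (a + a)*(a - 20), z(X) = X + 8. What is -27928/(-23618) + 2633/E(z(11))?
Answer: 94145059/732158 ≈ 128.59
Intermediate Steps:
z(X) = 8 + X
E(a) = 8 - 2*a*(-20 + a)/3 (E(a) = 8 - (a + a)*(a - 20)/3 = 8 - 2*a*(-20 + a)/3)
-27928/(-23618) + 2633/E(z(11)) = -27928/(-23618) + 2633/(8 - 2*(8 + 11)²/3 + 40*(8 + 11)/3) = -27928*(-1/23618) + 2633/(8 - ⅔*19² + (40/3)*19) = 13964/11809 + 2633/(8 - ⅔*361 + 760/3) = 13964/11809 + 2633/(8 - 722/3 + 760/3) = 13964/11809 + 2633/(62/3) = 13964/11809 + 2633*(3/62) = 13964/11809 + 7899/62 = 94145059/732158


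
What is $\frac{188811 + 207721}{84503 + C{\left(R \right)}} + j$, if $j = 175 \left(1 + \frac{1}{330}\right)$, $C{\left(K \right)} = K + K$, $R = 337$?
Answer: $\frac{1012946657}{5621682} \approx 180.19$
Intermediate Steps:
$C{\left(K \right)} = 2 K$
$j = \frac{11585}{66}$ ($j = 175 \left(1 + \frac{1}{330}\right) = 175 \cdot \frac{331}{330} = \frac{11585}{66} \approx 175.53$)
$\frac{188811 + 207721}{84503 + C{\left(R \right)}} + j = \frac{188811 + 207721}{84503 + 2 \cdot 337} + \frac{11585}{66} = \frac{396532}{84503 + 674} + \frac{11585}{66} = \frac{396532}{85177} + \frac{11585}{66} = \frac{1012946657}{5621682}$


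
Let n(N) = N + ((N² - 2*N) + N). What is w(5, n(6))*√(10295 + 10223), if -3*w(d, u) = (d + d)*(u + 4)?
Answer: -400*√20518/3 ≈ -19099.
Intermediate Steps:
n(N) = N² (n(N) = N + (N² - N) = N²)
w(d, u) = -2*d*(4 + u)/3 (w(d, u) = -(d + d)*(u + 4)/3 = -2*d*(4 + u)/3)
w(5, n(6))*√(10295 + 10223) = (-⅔*5*(4 + 6²))*√(10295 + 10223) = (-⅔*5*(4 + 36))*√20518 = (-⅔*5*40)*√20518 = -400*√20518/3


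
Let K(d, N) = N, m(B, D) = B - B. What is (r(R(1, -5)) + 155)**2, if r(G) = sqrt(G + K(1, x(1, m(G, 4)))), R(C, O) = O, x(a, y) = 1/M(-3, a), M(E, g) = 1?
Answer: 24021 + 620*I ≈ 24021.0 + 620.0*I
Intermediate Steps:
m(B, D) = 0
x(a, y) = 1 (x(a, y) = 1/1 = 1)
r(G) = sqrt(1 + G) (r(G) = sqrt(G + 1) = sqrt(1 + G))
(r(R(1, -5)) + 155)**2 = (sqrt(1 - 5) + 155)**2 = (sqrt(-4) + 155)**2 = (2*I + 155)**2 = (155 + 2*I)**2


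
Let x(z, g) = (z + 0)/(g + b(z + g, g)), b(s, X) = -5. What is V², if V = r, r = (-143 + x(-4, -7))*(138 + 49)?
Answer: 6405761296/9 ≈ 7.1175e+8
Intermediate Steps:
x(z, g) = z/(-5 + g) (x(z, g) = (z + 0)/(g - 5) = z/(-5 + g))
r = -80036/3 (r = (-143 - 4/(-5 - 7))*(138 + 49) = (-143 - 4/(-12))*187 = (-143 - 4*(-1/12))*187 = (-143 + ⅓)*187 = -428/3*187 = -80036/3 ≈ -26679.)
V = -80036/3 ≈ -26679.
V² = (-80036/3)² = 6405761296/9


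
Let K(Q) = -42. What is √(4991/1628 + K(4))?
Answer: I*√25797695/814 ≈ 6.2397*I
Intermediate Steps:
√(4991/1628 + K(4)) = √(4991/1628 - 42) = √(-63385/1628) = I*√25797695/814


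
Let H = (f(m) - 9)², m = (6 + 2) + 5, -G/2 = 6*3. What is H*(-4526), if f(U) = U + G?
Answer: -4634624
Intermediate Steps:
G = -36 (G = -12*3 = -2*18 = -36)
m = 13 (m = 8 + 5 = 13)
f(U) = -36 + U (f(U) = U - 36 = -36 + U)
H = 1024 (H = ((-36 + 13) - 9)² = (-23 - 9)² = (-32)² = 1024)
H*(-4526) = 1024*(-4526) = -4634624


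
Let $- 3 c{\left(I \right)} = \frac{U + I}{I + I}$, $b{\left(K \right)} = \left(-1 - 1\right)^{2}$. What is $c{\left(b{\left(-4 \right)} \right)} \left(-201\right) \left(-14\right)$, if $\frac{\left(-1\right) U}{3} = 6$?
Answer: $\frac{3283}{2} \approx 1641.5$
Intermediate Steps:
$b{\left(K \right)} = 4$ ($b{\left(K \right)} = \left(-2\right)^{2} = 4$)
$U = -18$ ($U = \left(-3\right) 6 = -18$)
$c{\left(I \right)} = - \frac{-18 + I}{6 I}$ ($c{\left(I \right)} = - \frac{\left(-18 + I\right) \frac{1}{I + I}}{3} = - \frac{\left(-18 + I\right) \frac{1}{2 I}}{3} = - \frac{\frac{1}{2} \frac{1}{I} \left(-18 + I\right)}{3} = - \frac{-18 + I}{6 I}$)
$c{\left(b{\left(-4 \right)} \right)} \left(-201\right) \left(-14\right) = \frac{18 - 4}{6 \cdot 4} \left(-201\right) \left(-14\right) = \frac{1}{6} \cdot \frac{1}{4} \left(18 - 4\right) \left(-201\right) \left(-14\right) = \frac{1}{6} \cdot \frac{1}{4} \cdot 14 \left(-201\right) \left(-14\right) = \frac{7}{12} \left(-201\right) \left(-14\right) = \left(- \frac{469}{4}\right) \left(-14\right) = \frac{3283}{2}$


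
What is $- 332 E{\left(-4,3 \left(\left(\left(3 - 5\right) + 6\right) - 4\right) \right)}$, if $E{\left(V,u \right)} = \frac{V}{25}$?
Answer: $\frac{1328}{25} \approx 53.12$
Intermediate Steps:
$E{\left(V,u \right)} = \frac{V}{25}$ ($E{\left(V,u \right)} = V \frac{1}{25} = \frac{V}{25}$)
$- 332 E{\left(-4,3 \left(\left(\left(3 - 5\right) + 6\right) - 4\right) \right)} = - 332 \cdot \frac{1}{25} \left(-4\right) = \left(-332\right) \left(- \frac{4}{25}\right) = \frac{1328}{25}$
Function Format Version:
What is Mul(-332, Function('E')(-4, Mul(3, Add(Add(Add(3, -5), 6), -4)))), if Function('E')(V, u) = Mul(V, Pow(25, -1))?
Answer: Rational(1328, 25) ≈ 53.120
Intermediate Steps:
Function('E')(V, u) = Mul(Rational(1, 25), V) (Function('E')(V, u) = Mul(V, Rational(1, 25)) = Mul(Rational(1, 25), V))
Mul(-332, Function('E')(-4, Mul(3, Add(Add(Add(3, -5), 6), -4)))) = Mul(-332, Mul(Rational(1, 25), -4)) = Mul(-332, Rational(-4, 25)) = Rational(1328, 25)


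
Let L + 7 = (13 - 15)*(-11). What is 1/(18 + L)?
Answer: 1/33 ≈ 0.030303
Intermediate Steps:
L = 15 (L = -7 + (13 - 15)*(-11) = -7 - 2*(-11) = -7 + 22 = 15)
1/(18 + L) = 1/(18 + 15) = 1/33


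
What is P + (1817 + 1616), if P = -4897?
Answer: -1464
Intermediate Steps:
P + (1817 + 1616) = -4897 + (1817 + 1616) = -4897 + 3433 = -1464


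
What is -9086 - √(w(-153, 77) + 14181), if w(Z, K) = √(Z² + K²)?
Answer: -9086 - √(14181 + √29338) ≈ -9205.8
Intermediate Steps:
w(Z, K) = √(K² + Z²)
-9086 - √(w(-153, 77) + 14181) = -9086 - √(√(77² + (-153)²) + 14181) = -9086 - √(√(5929 + 23409) + 14181) = -9086 - √(√29338 + 14181) = -9086 - √(14181 + √29338)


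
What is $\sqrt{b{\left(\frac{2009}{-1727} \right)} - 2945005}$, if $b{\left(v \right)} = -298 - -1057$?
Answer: $i \sqrt{2944246} \approx 1715.9 i$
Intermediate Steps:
$b{\left(v \right)} = 759$ ($b{\left(v \right)} = -298 + 1057 = 759$)
$\sqrt{b{\left(\frac{2009}{-1727} \right)} - 2945005} = \sqrt{759 - 2945005} = \sqrt{-2944246} = i \sqrt{2944246}$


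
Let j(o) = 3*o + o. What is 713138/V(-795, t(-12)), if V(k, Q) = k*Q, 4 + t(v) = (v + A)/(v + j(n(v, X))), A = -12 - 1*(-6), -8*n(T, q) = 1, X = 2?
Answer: 1782845/5088 ≈ 350.40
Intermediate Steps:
n(T, q) = -1/8 (n(T, q) = -1/8*1 = -1/8)
j(o) = 4*o
A = -6 (A = -12 + 6 = -6)
t(v) = -4 + (-6 + v)/(-1/2 + v) (t(v) = -4 + (v - 6)/(v + 4*(-1/8)) = -4 + (-6 + v)/(v - 1/2) = -4 + (-6 + v)/(-1/2 + v))
V(k, Q) = Q*k
713138/V(-795, t(-12)) = 713138/(((2*(-4 - 3*(-12))/(-1 + 2*(-12)))*(-795))) = 713138/(((2*(-4 + 36)/(-1 - 24))*(-795))) = 713138/(((2*32/(-25))*(-795))) = 713138/(((2*(-1/25)*32)*(-795))) = 713138/((-64/25*(-795))) = 713138/(10176/5) = 713138*(5/10176) = 1782845/5088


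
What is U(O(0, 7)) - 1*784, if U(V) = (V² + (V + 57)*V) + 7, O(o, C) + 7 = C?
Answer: -777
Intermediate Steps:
O(o, C) = -7 + C
U(V) = 7 + V² + V*(57 + V) (U(V) = (V² + (57 + V)*V) + 7 = (V² + V*(57 + V)) + 7 = 7 + V² + V*(57 + V))
U(O(0, 7)) - 1*784 = (7 + 2*(-7 + 7)² + 57*(-7 + 7)) - 1*784 = (7 + 2*0² + 57*0) - 784 = (7 + 2*0 + 0) - 784 = (7 + 0 + 0) - 784 = 7 - 784 = -777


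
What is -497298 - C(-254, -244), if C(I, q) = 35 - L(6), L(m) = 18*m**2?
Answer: -496685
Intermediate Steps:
C(I, q) = -613 (C(I, q) = 35 - 18*6**2 = 35 - 18*36 = 35 - 1*648 = 35 - 648 = -613)
-497298 - C(-254, -244) = -497298 - 1*(-613) = -497298 + 613 = -496685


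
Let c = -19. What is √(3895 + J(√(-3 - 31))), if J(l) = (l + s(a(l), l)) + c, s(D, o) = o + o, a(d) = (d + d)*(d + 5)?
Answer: √(3876 + 3*I*√34) ≈ 62.258 + 0.1405*I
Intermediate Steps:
a(d) = 2*d*(5 + d) (a(d) = (2*d)*(5 + d) = 2*d*(5 + d))
s(D, o) = 2*o
J(l) = -19 + 3*l (J(l) = (l + 2*l) - 19 = 3*l - 19 = -19 + 3*l)
√(3895 + J(√(-3 - 31))) = √(3895 + (-19 + 3*√(-3 - 31))) = √(3895 + (-19 + 3*√(-34))) = √(3895 + (-19 + 3*(I*√34))) = √(3895 + (-19 + 3*I*√34)) = √(3876 + 3*I*√34)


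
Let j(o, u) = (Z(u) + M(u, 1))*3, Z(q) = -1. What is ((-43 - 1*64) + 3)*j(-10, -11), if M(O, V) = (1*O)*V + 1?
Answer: 3432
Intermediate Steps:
M(O, V) = 1 + O*V (M(O, V) = O*V + 1 = 1 + O*V)
j(o, u) = 3*u (j(o, u) = (-1 + (1 + u*1))*3 = (-1 + (1 + u))*3 = u*3 = 3*u)
((-43 - 1*64) + 3)*j(-10, -11) = ((-43 - 1*64) + 3)*(3*(-11)) = ((-43 - 64) + 3)*(-33) = (-107 + 3)*(-33) = -104*(-33) = 3432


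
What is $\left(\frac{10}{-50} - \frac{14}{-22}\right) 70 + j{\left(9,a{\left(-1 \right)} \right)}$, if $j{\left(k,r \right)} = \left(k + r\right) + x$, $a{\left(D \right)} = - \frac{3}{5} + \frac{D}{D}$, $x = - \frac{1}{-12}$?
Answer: $\frac{26419}{660} \approx 40.029$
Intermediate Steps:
$x = \frac{1}{12}$ ($x = \left(-1\right) \left(- \frac{1}{12}\right) = \frac{1}{12} \approx 0.083333$)
$a{\left(D \right)} = \frac{2}{5}$ ($a{\left(D \right)} = \left(-3\right) \frac{1}{5} + 1 = - \frac{3}{5} + 1 = \frac{2}{5}$)
$j{\left(k,r \right)} = \frac{1}{12} + k + r$ ($j{\left(k,r \right)} = \left(k + r\right) + \frac{1}{12} = \frac{1}{12} + k + r$)
$\left(\frac{10}{-50} - \frac{14}{-22}\right) 70 + j{\left(9,a{\left(-1 \right)} \right)} = \left(\frac{10}{-50} - \frac{14}{-22}\right) 70 + \left(\frac{1}{12} + 9 + \frac{2}{5}\right) = \left(10 \left(- \frac{1}{50}\right) - - \frac{7}{11}\right) 70 + \frac{569}{60} = \left(- \frac{1}{5} + \frac{7}{11}\right) 70 + \frac{569}{60} = \frac{24}{55} \cdot 70 + \frac{569}{60} = \frac{336}{11} + \frac{569}{60} = \frac{26419}{660}$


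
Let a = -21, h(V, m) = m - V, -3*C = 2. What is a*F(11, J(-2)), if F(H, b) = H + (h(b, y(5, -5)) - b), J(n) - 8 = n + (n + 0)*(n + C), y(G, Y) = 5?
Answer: 140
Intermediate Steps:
C = -⅔ (C = -⅓*2 = -⅔ ≈ -0.66667)
J(n) = 8 + n + n*(-⅔ + n) (J(n) = 8 + (n + (n + 0)*(n - ⅔)) = 8 + (n + n*(-⅔ + n)) = 8 + n + n*(-⅔ + n))
F(H, b) = 5 + H - 2*b (F(H, b) = H + ((5 - b) - b) = H + (5 - 2*b) = 5 + H - 2*b)
a*F(11, J(-2)) = -21*(5 + 11 - 2*(8 + (-2)² + (⅓)*(-2))) = -21*(5 + 11 - 2*(8 + 4 - ⅔)) = -21*(5 + 11 - 2*34/3) = -21*(5 + 11 - 68/3) = -21*(-20/3) = 140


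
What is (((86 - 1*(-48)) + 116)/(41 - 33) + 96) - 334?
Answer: -827/4 ≈ -206.75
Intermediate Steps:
(((86 - 1*(-48)) + 116)/(41 - 33) + 96) - 334 = (((86 + 48) + 116)/8 + 96) - 334 = ((134 + 116)*(⅛) + 96) - 334 = (250*(⅛) + 96) - 334 = (125/4 + 96) - 334 = 509/4 - 334 = -827/4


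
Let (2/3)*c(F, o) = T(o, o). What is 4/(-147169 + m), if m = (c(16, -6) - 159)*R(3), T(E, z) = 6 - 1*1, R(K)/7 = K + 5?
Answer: -4/155653 ≈ -2.5698e-5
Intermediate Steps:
R(K) = 35 + 7*K (R(K) = 7*(K + 5) = 7*(5 + K) = 35 + 7*K)
T(E, z) = 5 (T(E, z) = 6 - 1 = 5)
c(F, o) = 15/2 (c(F, o) = (3/2)*5 = 15/2)
m = -8484 (m = (15/2 - 159)*(35 + 7*3) = -303*(35 + 21)/2 = -303/2*56 = -8484)
4/(-147169 + m) = 4/(-147169 - 8484) = 4/(-155653) = 4*(-1/155653) = -4/155653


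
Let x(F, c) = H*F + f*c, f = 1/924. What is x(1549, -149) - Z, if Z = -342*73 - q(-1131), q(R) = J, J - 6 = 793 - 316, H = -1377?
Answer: -1947352325/924 ≈ -2.1075e+6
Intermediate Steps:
J = 483 (J = 6 + (793 - 316) = 6 + 477 = 483)
q(R) = 483
f = 1/924 ≈ 0.0010823
x(F, c) = -1377*F + c/924
Z = -25449 (Z = -342*73 - 1*483 = -24966 - 483 = -25449)
x(1549, -149) - Z = (-1377*1549 + (1/924)*(-149)) - 1*(-25449) = (-2132973 - 149/924) + 25449 = -1970867201/924 + 25449 = -1947352325/924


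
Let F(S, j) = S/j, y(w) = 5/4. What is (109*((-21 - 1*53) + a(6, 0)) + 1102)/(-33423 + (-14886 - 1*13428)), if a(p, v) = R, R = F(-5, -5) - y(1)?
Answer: 27965/246948 ≈ 0.11324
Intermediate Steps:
y(w) = 5/4 (y(w) = 5*(¼) = 5/4)
R = -¼ (R = -5/(-5) - 1*5/4 = -5*(-⅕) - 5/4 = 1 - 5/4 = -¼ ≈ -0.25000)
a(p, v) = -¼
(109*((-21 - 1*53) + a(6, 0)) + 1102)/(-33423 + (-14886 - 1*13428)) = (109*((-21 - 1*53) - ¼) + 1102)/(-33423 + (-14886 - 1*13428)) = (109*((-21 - 53) - ¼) + 1102)/(-33423 + (-14886 - 13428)) = (109*(-74 - ¼) + 1102)/(-33423 - 28314) = (109*(-297/4) + 1102)/(-61737) = (-32373/4 + 1102)*(-1/61737) = -27965/4*(-1/61737) = 27965/246948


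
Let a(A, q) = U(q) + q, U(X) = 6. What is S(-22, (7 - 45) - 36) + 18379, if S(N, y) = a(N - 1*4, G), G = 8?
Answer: 18393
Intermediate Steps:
a(A, q) = 6 + q
S(N, y) = 14 (S(N, y) = 6 + 8 = 14)
S(-22, (7 - 45) - 36) + 18379 = 14 + 18379 = 18393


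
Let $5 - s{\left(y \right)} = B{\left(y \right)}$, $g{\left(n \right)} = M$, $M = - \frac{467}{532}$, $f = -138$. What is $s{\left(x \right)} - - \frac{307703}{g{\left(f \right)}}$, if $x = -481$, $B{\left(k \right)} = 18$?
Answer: $- \frac{163704067}{467} \approx -3.5054 \cdot 10^{5}$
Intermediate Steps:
$M = - \frac{467}{532}$ ($M = \left(-467\right) \frac{1}{532} = - \frac{467}{532} \approx -0.87782$)
$g{\left(n \right)} = - \frac{467}{532}$
$s{\left(y \right)} = -13$ ($s{\left(y \right)} = 5 - 18 = -13$)
$s{\left(x \right)} - - \frac{307703}{g{\left(f \right)}} = -13 - - \frac{307703}{- \frac{467}{532}} = -13 - \left(-307703\right) \left(- \frac{532}{467}\right) = -13 - \frac{163697996}{467} = - \frac{163704067}{467}$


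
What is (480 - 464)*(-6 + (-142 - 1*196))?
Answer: -5504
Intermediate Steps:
(480 - 464)*(-6 + (-142 - 1*196)) = 16*(-6 + (-142 - 196)) = 16*(-6 - 338) = 16*(-344) = -5504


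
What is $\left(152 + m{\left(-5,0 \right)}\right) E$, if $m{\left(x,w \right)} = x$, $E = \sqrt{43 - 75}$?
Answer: $588 i \sqrt{2} \approx 831.56 i$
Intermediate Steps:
$E = 4 i \sqrt{2}$ ($E = \sqrt{-32} = 4 i \sqrt{2} \approx 5.6569 i$)
$\left(152 + m{\left(-5,0 \right)}\right) E = \left(152 - 5\right) 4 i \sqrt{2} = 147 \cdot 4 i \sqrt{2} = 588 i \sqrt{2}$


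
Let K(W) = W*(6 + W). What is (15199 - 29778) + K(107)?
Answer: -2488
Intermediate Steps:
(15199 - 29778) + K(107) = (15199 - 29778) + 107*(6 + 107) = -14579 + 107*113 = -14579 + 12091 = -2488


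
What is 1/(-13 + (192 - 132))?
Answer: 1/47 ≈ 0.021277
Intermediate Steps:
1/(-13 + (192 - 132)) = 1/(-13 + 60) = 1/47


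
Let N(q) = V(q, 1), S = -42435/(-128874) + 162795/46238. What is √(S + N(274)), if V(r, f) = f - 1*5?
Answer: I*√36967860721547974/496573001 ≈ 0.38719*I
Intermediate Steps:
S = 1911846030/496573001 (S = -42435*(-1/128874) + 162795*(1/46238) = 14145/42958 + 162795/46238 = 1911846030/496573001 ≈ 3.8501)
V(r, f) = -5 + f (V(r, f) = f - 5 = -5 + f)
N(q) = -4 (N(q) = -5 + 1 = -4)
√(S + N(274)) = √(1911846030/496573001 - 4) = √(-74445974/496573001) = I*√36967860721547974/496573001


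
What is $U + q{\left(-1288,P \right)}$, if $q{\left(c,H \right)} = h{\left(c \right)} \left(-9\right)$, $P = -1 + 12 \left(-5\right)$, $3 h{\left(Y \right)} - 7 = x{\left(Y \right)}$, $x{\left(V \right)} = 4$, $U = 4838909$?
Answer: $4838876$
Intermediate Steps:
$h{\left(Y \right)} = \frac{11}{3}$ ($h{\left(Y \right)} = \frac{7}{3} + \frac{1}{3} \cdot 4 = \frac{7}{3} + \frac{4}{3} = \frac{11}{3}$)
$P = -61$ ($P = -1 - 60 = -61$)
$q{\left(c,H \right)} = -33$ ($q{\left(c,H \right)} = \frac{11}{3} \left(-9\right) = -33$)
$U + q{\left(-1288,P \right)} = 4838909 - 33 = 4838876$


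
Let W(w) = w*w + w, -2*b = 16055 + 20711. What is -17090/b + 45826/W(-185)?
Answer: 712081479/312878660 ≈ 2.2759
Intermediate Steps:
b = -18383 (b = -(16055 + 20711)/2 = -½*36766 = -18383)
W(w) = w + w² (W(w) = w² + w = w + w²)
-17090/b + 45826/W(-185) = -17090/(-18383) + 45826/((-185*(1 - 185))) = -17090*(-1/18383) + 45826/((-185*(-184))) = 17090/18383 + 45826/34040 = 17090/18383 + 45826*(1/34040) = 17090/18383 + 22913/17020 = 712081479/312878660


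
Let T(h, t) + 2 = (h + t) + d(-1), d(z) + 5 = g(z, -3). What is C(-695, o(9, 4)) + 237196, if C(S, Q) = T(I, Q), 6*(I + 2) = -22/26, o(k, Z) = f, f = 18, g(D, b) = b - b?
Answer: 18501979/78 ≈ 2.3720e+5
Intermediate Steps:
g(D, b) = 0
d(z) = -5 (d(z) = -5 + 0 = -5)
o(k, Z) = 18
I = -167/78 (I = -2 + (-22/26)/6 = -2 + (-22*1/26)/6 = -2 + (⅙)*(-11/13) = -2 - 11/78 = -167/78 ≈ -2.1410)
T(h, t) = -7 + h + t (T(h, t) = -2 + ((h + t) - 5) = -2 + (-5 + h + t) = -7 + h + t)
C(S, Q) = -713/78 + Q (C(S, Q) = -7 - 167/78 + Q = -713/78 + Q)
C(-695, o(9, 4)) + 237196 = (-713/78 + 18) + 237196 = 691/78 + 237196 = 18501979/78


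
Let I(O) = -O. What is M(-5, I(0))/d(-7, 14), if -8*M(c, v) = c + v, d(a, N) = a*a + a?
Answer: 5/336 ≈ 0.014881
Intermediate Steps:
d(a, N) = a + a**2 (d(a, N) = a**2 + a = a + a**2)
M(c, v) = -c/8 - v/8 (M(c, v) = -(c + v)/8 = -c/8 - v/8)
M(-5, I(0))/d(-7, 14) = (-1/8*(-5) - (-1)*0/8)/((-7*(1 - 7))) = (5/8 - 1/8*0)/((-7*(-6))) = (5/8 + 0)/42 = (5/8)*(1/42) = 5/336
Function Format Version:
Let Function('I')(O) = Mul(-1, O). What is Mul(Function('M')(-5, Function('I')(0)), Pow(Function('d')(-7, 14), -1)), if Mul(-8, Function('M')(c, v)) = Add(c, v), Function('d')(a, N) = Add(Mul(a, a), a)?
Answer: Rational(5, 336) ≈ 0.014881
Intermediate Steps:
Function('d')(a, N) = Add(a, Pow(a, 2)) (Function('d')(a, N) = Add(Pow(a, 2), a) = Add(a, Pow(a, 2)))
Function('M')(c, v) = Add(Mul(Rational(-1, 8), c), Mul(Rational(-1, 8), v)) (Function('M')(c, v) = Mul(Rational(-1, 8), Add(c, v)) = Add(Mul(Rational(-1, 8), c), Mul(Rational(-1, 8), v)))
Mul(Function('M')(-5, Function('I')(0)), Pow(Function('d')(-7, 14), -1)) = Mul(Add(Mul(Rational(-1, 8), -5), Mul(Rational(-1, 8), Mul(-1, 0))), Pow(Mul(-7, Add(1, -7)), -1)) = Mul(Add(Rational(5, 8), Mul(Rational(-1, 8), 0)), Pow(Mul(-7, -6), -1)) = Mul(Add(Rational(5, 8), 0), Pow(42, -1)) = Mul(Rational(5, 8), Rational(1, 42)) = Rational(5, 336)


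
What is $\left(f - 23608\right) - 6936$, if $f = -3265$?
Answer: $-33809$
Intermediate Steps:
$\left(f - 23608\right) - 6936 = \left(-3265 - 23608\right) - 6936 = -26873 - 6936 = -33809$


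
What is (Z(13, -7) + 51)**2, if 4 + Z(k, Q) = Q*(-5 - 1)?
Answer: 7921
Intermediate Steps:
Z(k, Q) = -4 - 6*Q (Z(k, Q) = -4 + Q*(-5 - 1) = -4 + Q*(-6) = -4 - 6*Q)
(Z(13, -7) + 51)**2 = ((-4 - 6*(-7)) + 51)**2 = ((-4 + 42) + 51)**2 = (38 + 51)**2 = 89**2 = 7921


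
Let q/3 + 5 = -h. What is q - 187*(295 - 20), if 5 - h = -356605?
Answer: -1121270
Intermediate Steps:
h = 356610 (h = 5 - 1*(-356605) = 5 + 356605 = 356610)
q = -1069845 (q = -15 + 3*(-1*356610) = -15 + 3*(-356610) = -15 - 1069830 = -1069845)
q - 187*(295 - 20) = -1069845 - 187*(295 - 20) = -1069845 - 187*275 = -1069845 - 51425 = -1121270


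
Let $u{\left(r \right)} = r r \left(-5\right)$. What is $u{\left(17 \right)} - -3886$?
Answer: $2441$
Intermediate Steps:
$u{\left(r \right)} = - 5 r^{2}$ ($u{\left(r \right)} = r^{2} \left(-5\right) = - 5 r^{2}$)
$u{\left(17 \right)} - -3886 = - 5 \cdot 17^{2} - -3886 = \left(-5\right) 289 + 3886 = -1445 + 3886 = 2441$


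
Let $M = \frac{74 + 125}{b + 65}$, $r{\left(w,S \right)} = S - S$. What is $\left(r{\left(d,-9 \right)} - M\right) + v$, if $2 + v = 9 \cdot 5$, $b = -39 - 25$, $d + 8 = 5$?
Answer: $-156$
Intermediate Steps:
$d = -3$ ($d = -8 + 5 = -3$)
$b = -64$
$v = 43$ ($v = -2 + 9 \cdot 5 = -2 + 45 = 43$)
$r{\left(w,S \right)} = 0$
$M = 199$ ($M = \frac{74 + 125}{-64 + 65} = \frac{199}{1} = 199 \cdot 1 = 199$)
$\left(r{\left(d,-9 \right)} - M\right) + v = \left(0 - 199\right) + 43 = -199 + 43 = -156$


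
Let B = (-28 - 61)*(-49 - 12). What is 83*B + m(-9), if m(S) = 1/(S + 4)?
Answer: 2253034/5 ≈ 4.5061e+5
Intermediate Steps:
B = 5429 (B = -89*(-61) = 5429)
m(S) = 1/(4 + S)
83*B + m(-9) = 83*5429 + 1/(4 - 9) = 450607 + 1/(-5) = 450607 - ⅕ = 2253034/5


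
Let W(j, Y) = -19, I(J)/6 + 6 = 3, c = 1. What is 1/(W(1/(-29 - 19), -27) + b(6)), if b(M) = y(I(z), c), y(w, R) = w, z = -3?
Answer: -1/37 ≈ -0.027027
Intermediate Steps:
I(J) = -18 (I(J) = -36 + 6*3 = -36 + 18 = -18)
b(M) = -18
1/(W(1/(-29 - 19), -27) + b(6)) = 1/(-19 - 18) = 1/(-37) = -1/37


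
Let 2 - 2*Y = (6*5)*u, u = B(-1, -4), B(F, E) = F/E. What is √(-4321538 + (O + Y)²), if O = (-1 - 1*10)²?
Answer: I*√68920879/4 ≈ 2075.5*I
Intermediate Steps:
u = ¼ (u = -1/(-4) = -1*(-¼) = ¼ ≈ 0.25000)
O = 121 (O = (-1 - 10)² = (-11)² = 121)
Y = -11/4 (Y = 1 - 6*5/(2*4) = 1 - 15/4 = -11/4 ≈ -2.7500)
√(-4321538 + (O + Y)²) = √(-4321538 + (121 - 11/4)²) = √(-4321538 + (473/4)²) = √(-4321538 + 223729/16) = √(-68920879/16) = I*√68920879/4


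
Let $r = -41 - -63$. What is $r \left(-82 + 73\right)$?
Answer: $-198$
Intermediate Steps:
$r = 22$ ($r = -41 + 63 = 22$)
$r \left(-82 + 73\right) = 22 \left(-82 + 73\right) = 22 \left(-9\right) = -198$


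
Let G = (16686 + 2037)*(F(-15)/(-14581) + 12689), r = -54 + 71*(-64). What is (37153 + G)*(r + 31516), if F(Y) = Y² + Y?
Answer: 13323008708408780/2083 ≈ 6.3961e+12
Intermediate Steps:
F(Y) = Y + Y²
r = -4598 (r = -54 - 4544 = -4598)
G = 494870552511/2083 (G = (16686 + 2037)*(-15*(1 - 15)/(-14581) + 12689) = 18723*(-15*(-14)*(-1/14581) + 12689) = 18723*(210*(-1/14581) + 12689) = 18723*(-30/2083 + 12689) = 18723*(26431157/2083) = 494870552511/2083 ≈ 2.3758e+8)
(37153 + G)*(r + 31516) = (37153 + 494870552511/2083)*(-4598 + 31516) = (494947942210/2083)*26918 = 13323008708408780/2083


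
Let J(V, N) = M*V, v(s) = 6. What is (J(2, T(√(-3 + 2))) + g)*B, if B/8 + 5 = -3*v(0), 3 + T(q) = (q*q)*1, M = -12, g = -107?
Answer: 24104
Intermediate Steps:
T(q) = -3 + q² (T(q) = -3 + (q*q)*1 = -3 + q²*1 = -3 + q²)
J(V, N) = -12*V
B = -184 (B = -40 + 8*(-3*6) = -40 + 8*(-18) = -40 - 144 = -184)
(J(2, T(√(-3 + 2))) + g)*B = (-12*2 - 107)*(-184) = (-24 - 107)*(-184) = -131*(-184) = 24104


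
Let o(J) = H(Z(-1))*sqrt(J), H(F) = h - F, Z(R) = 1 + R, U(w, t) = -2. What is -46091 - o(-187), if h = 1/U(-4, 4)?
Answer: -46091 + I*sqrt(187)/2 ≈ -46091.0 + 6.8374*I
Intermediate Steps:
h = -1/2 (h = 1/(-2) = -1/2 ≈ -0.50000)
H(F) = -1/2 - F
o(J) = -sqrt(J)/2 (o(J) = (-1/2 - (1 - 1))*sqrt(J) = (-1/2 - 1*0)*sqrt(J) = (-1/2 + 0)*sqrt(J) = -sqrt(J)/2)
-46091 - o(-187) = -46091 - (-1)*sqrt(-187)/2 = -46091 - (-1)*I*sqrt(187)/2 = -46091 + I*sqrt(187)/2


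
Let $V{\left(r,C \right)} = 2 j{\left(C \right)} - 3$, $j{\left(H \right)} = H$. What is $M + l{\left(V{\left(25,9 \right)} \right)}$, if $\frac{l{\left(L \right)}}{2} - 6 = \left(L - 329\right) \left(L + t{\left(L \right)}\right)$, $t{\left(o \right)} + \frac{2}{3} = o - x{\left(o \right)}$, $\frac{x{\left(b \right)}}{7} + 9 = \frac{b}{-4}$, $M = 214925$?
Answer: $\frac{421400}{3} \approx 1.4047 \cdot 10^{5}$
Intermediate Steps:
$V{\left(r,C \right)} = -3 + 2 C$ ($V{\left(r,C \right)} = 2 C - 3 = -3 + 2 C$)
$x{\left(b \right)} = -63 - \frac{7 b}{4}$ ($x{\left(b \right)} = -63 + 7 \frac{b}{-4} = -63 + 7 b \left(- \frac{1}{4}\right) = -63 + 7 \left(- \frac{b}{4}\right) = -63 - \frac{7 b}{4}$)
$t{\left(o \right)} = \frac{187}{3} + \frac{11 o}{4}$ ($t{\left(o \right)} = - \frac{2}{3} + \left(o - \left(-63 - \frac{7 o}{4}\right)\right) = - \frac{2}{3} + \left(o + \left(63 + \frac{7 o}{4}\right)\right) = - \frac{2}{3} + \left(63 + \frac{11 o}{4}\right) = \frac{187}{3} + \frac{11 o}{4}$)
$l{\left(L \right)} = 12 + 2 \left(-329 + L\right) \left(\frac{187}{3} + \frac{15 L}{4}\right)$ ($l{\left(L \right)} = 12 + 2 \left(L - 329\right) \left(L + \left(\frac{187}{3} + \frac{11 L}{4}\right)\right) = 12 + 2 \left(-329 + L\right) \left(\frac{187}{3} + \frac{15 L}{4}\right)$)
$M + l{\left(V{\left(25,9 \right)} \right)} = 214925 - \left(\frac{123010}{3} - \frac{15 \left(-3 + 2 \cdot 9\right)^{2}}{2} + \frac{14057 \left(-3 + 2 \cdot 9\right)}{6}\right) = 214925 - \left(\frac{123010}{3} - \frac{15 \left(-3 + 18\right)^{2}}{2} + \frac{14057 \left(-3 + 18\right)}{6}\right) = 214925 - \left(\frac{456875}{6} - \frac{3375}{2}\right) = 214925 - \frac{223375}{3} = \frac{421400}{3}$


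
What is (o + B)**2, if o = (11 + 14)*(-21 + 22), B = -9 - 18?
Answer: 4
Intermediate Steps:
B = -27
o = 25 (o = 25*1 = 25)
(o + B)**2 = (25 - 27)**2 = (-2)**2 = 4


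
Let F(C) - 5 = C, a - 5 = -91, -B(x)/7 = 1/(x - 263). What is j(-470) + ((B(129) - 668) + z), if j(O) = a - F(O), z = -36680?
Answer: -4953839/134 ≈ -36969.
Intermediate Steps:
B(x) = -7/(-263 + x) (B(x) = -7/(x - 263) = -7/(-263 + x))
a = -86 (a = 5 - 91 = -86)
F(C) = 5 + C
j(O) = -91 - O (j(O) = -86 - (5 + O) = -86 + (-5 - O) = -91 - O)
j(-470) + ((B(129) - 668) + z) = (-91 - 1*(-470)) + ((-7/(-263 + 129) - 668) - 36680) = (-91 + 470) + ((-7/(-134) - 668) - 36680) = 379 + ((-7*(-1/134) - 668) - 36680) = 379 + ((7/134 - 668) - 36680) = 379 + (-89505/134 - 36680) = 379 - 5004625/134 = -4953839/134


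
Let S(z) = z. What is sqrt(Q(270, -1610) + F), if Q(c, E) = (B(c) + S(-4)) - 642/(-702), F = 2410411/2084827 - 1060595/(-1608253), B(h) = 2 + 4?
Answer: sqrt(80882508664458171197803086161)/130764241812009 ≈ 2.1749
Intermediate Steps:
B(h) = 6
F = 6087707814048/3352929277231 (F = 2410411*(1/2084827) - 1060595*(-1/1608253) = 2410411/2084827 + 1060595/1608253 = 6087707814048/3352929277231 ≈ 1.8156)
Q(c, E) = 341/117 (Q(c, E) = (6 - 4) - 642/(-702) = 2 - 642*(-1/702) = 2 + 107/117 = 341/117)
sqrt(Q(270, -1610) + F) = sqrt(341/117 + 6087707814048/3352929277231) = sqrt(1855610697779387/392292725436027) = sqrt(80882508664458171197803086161)/130764241812009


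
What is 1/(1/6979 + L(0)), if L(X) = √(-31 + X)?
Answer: 6979/1509899672 - 48706441*I*√31/1509899672 ≈ 4.6222e-6 - 0.17961*I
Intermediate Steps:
1/(1/6979 + L(0)) = 1/(1/6979 + √(-31 + 0)) = 1/(1/6979 + √(-31)) = 1/(1/6979 + I*√31)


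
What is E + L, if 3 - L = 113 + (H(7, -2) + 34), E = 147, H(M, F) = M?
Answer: -4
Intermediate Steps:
L = -151 (L = 3 - (113 + (7 + 34)) = 3 - (113 + 41) = 3 - 1*154 = 3 - 154 = -151)
E + L = 147 - 151 = -4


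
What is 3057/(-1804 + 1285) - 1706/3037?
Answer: -3389841/525401 ≈ -6.4519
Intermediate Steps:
3057/(-1804 + 1285) - 1706/3037 = 3057/(-519) - 1706*1/3037 = 3057*(-1/519) - 1706/3037 = -1019/173 - 1706/3037 = -3389841/525401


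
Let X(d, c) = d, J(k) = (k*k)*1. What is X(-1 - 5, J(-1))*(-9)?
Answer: 54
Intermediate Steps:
J(k) = k² (J(k) = k²*1 = k²)
X(-1 - 5, J(-1))*(-9) = (-1 - 5)*(-9) = -6*(-9) = 54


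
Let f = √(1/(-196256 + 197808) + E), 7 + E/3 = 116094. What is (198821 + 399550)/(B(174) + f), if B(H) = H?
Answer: -161588891808/493512721 + 2393484*√52428604081/493512721 ≈ 783.07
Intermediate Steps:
E = 348261 (E = -21 + 3*116094 = -21 + 348282 = 348261)
f = √52428604081/388 (f = √(1/(-196256 + 197808) + 348261) = √(1/1552 + 348261) = √(540501073/1552) = √52428604081/388 ≈ 590.14)
(198821 + 399550)/(B(174) + f) = (198821 + 399550)/(174 + √52428604081/388) = 598371/(174 + √52428604081/388)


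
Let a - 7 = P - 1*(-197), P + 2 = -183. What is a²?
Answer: 361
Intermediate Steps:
P = -185 (P = -2 - 183 = -185)
a = 19 (a = 7 + (-185 - 1*(-197)) = 7 + (-185 + 197) = 7 + 12 = 19)
a² = 19² = 361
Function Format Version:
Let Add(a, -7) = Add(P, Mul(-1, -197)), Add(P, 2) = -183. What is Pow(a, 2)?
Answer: 361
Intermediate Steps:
P = -185 (P = Add(-2, -183) = -185)
a = 19 (a = Add(7, Add(-185, Mul(-1, -197))) = Add(7, Add(-185, 197)) = Add(7, 12) = 19)
Pow(a, 2) = Pow(19, 2) = 361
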